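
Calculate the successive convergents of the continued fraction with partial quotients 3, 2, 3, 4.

Using the convergent recurrence p_i = a_i*p_{i-1} + p_{i-2}, q_i = a_i*q_{i-1} + q_{i-2} with p_{-2}=0, p_{-1}=1, q_{-2}=1, q_{-1}=0:
  i=0: a_0=3, p_0 = 3*1 + 0 = 3, q_0 = 3*0 + 1 = 1.
  i=1: a_1=2, p_1 = 2*3 + 1 = 7, q_1 = 2*1 + 0 = 2.
  i=2: a_2=3, p_2 = 3*7 + 3 = 24, q_2 = 3*2 + 1 = 7.
  i=3: a_3=4, p_3 = 4*24 + 7 = 103, q_3 = 4*7 + 2 = 30.

3/1, 7/2, 24/7, 103/30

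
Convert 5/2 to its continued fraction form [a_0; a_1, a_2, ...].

Run the Euclidean algorithm on 5 and 2; the successive quotients are the partial quotients a_0, a_1, ... (each step inverts the fractional part left over by the previous one):
  5 = 2*2 + 1, so a_0 = 2.
  2 = 2*1 + 0, so a_1 = 2.
The remainder reaches 0 after 2 divisions, so the expansion has 2 partial quotients, read off in order.

[2; 2]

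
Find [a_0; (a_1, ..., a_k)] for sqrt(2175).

[46; (1, 1, 1, 3, 15, 3, 1, 1, 1, 92)]

Write x_i = (sqrt(2175) + m_i)/d_i with (m_0, d_0) = (0, 1). a_0 = floor(sqrt(2175)) = 46, since 46^2 = 2116 <= 2175 < 2209 = 47^2.
Iterate m_{i+1} = d_i*a_i - m_i, d_{i+1} = (2175 - m_{i+1}^2)/d_i, a_{i+1} = floor((a_0 + m_{i+1})/d_{i+1}):
  m_1 = 1*46 - 0 = 46, d_1 = (2175 - 46^2)/1 = 59/1 = 59, a_1 = floor((46 + 46)/59) = 1.
  m_2 = 59*1 - 46 = 13, d_2 = (2175 - 13^2)/59 = 2006/59 = 34, a_2 = floor((46 + 13)/34) = 1.
  m_3 = 34*1 - 13 = 21, d_3 = (2175 - 21^2)/34 = 1734/34 = 51, a_3 = floor((46 + 21)/51) = 1.
  m_4 = 51*1 - 21 = 30, d_4 = (2175 - 30^2)/51 = 1275/51 = 25, a_4 = floor((46 + 30)/25) = 3.
  m_5 = 25*3 - 30 = 45, d_5 = (2175 - 45^2)/25 = 150/25 = 6, a_5 = floor((46 + 45)/6) = 15.
  m_6 = 6*15 - 45 = 45, d_6 = (2175 - 45^2)/6 = 150/6 = 25, a_6 = floor((46 + 45)/25) = 3.
  m_7 = 25*3 - 45 = 30, d_7 = (2175 - 30^2)/25 = 1275/25 = 51, a_7 = floor((46 + 30)/51) = 1.
  m_8 = 51*1 - 30 = 21, d_8 = (2175 - 21^2)/51 = 1734/51 = 34, a_8 = floor((46 + 21)/34) = 1.
  m_9 = 34*1 - 21 = 13, d_9 = (2175 - 13^2)/34 = 2006/34 = 59, a_9 = floor((46 + 13)/59) = 1.
  m_10 = 59*1 - 13 = 46, d_10 = (2175 - 46^2)/59 = 59/59 = 1, a_10 = floor((46 + 46)/1) = 92.
  m_11 = 1*92 - 46 = 46, d_11 = (2175 - 46^2)/1 = 59/1 = 59: (m_11, d_11) = (m_1, d_1) = (46, 59), so from here the quotients repeat a_1, ..., a_10; the period length is 10.
Hence the expansion of sqrt(2175) is a_0 = 46 followed by the repeating block 1, 1, 1, 3, 15, 3, 1, 1, 1, 92 (period 10).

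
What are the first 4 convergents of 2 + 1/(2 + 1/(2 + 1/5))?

2/1, 5/2, 12/5, 65/27

Using the convergent recurrence p_i = a_i*p_{i-1} + p_{i-2}, q_i = a_i*q_{i-1} + q_{i-2} with p_{-2}=0, p_{-1}=1, q_{-2}=1, q_{-1}=0:
  i=0: a_0=2, p_0 = 2*1 + 0 = 2, q_0 = 2*0 + 1 = 1.
  i=1: a_1=2, p_1 = 2*2 + 1 = 5, q_1 = 2*1 + 0 = 2.
  i=2: a_2=2, p_2 = 2*5 + 2 = 12, q_2 = 2*2 + 1 = 5.
  i=3: a_3=5, p_3 = 5*12 + 5 = 65, q_3 = 5*5 + 2 = 27.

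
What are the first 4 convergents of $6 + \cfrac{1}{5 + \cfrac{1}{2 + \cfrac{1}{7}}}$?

6/1, 31/5, 68/11, 507/82

Using the convergent recurrence p_i = a_i*p_{i-1} + p_{i-2}, q_i = a_i*q_{i-1} + q_{i-2} with p_{-2}=0, p_{-1}=1, q_{-2}=1, q_{-1}=0:
  i=0: a_0=6, p_0 = 6*1 + 0 = 6, q_0 = 6*0 + 1 = 1.
  i=1: a_1=5, p_1 = 5*6 + 1 = 31, q_1 = 5*1 + 0 = 5.
  i=2: a_2=2, p_2 = 2*31 + 6 = 68, q_2 = 2*5 + 1 = 11.
  i=3: a_3=7, p_3 = 7*68 + 31 = 507, q_3 = 7*11 + 5 = 82.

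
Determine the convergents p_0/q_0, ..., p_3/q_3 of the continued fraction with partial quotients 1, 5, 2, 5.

1/1, 6/5, 13/11, 71/60

Using the convergent recurrence p_i = a_i*p_{i-1} + p_{i-2}, q_i = a_i*q_{i-1} + q_{i-2} with p_{-2}=0, p_{-1}=1, q_{-2}=1, q_{-1}=0:
  i=0: a_0=1, p_0 = 1*1 + 0 = 1, q_0 = 1*0 + 1 = 1.
  i=1: a_1=5, p_1 = 5*1 + 1 = 6, q_1 = 5*1 + 0 = 5.
  i=2: a_2=2, p_2 = 2*6 + 1 = 13, q_2 = 2*5 + 1 = 11.
  i=3: a_3=5, p_3 = 5*13 + 6 = 71, q_3 = 5*11 + 5 = 60.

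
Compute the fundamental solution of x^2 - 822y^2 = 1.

(x, y) = (7397, 258)

First expand sqrt(822) as a continued fraction. With x_i = (sqrt(822) + m_i)/d_i and (m_0, d_0) = (0, 1): a_0 = floor(sqrt(822)) = 28, since 28^2 = 784 <= 822 < 841 = 29^2.
Iterate m_{i+1} = d_i*a_i - m_i, d_{i+1} = (822 - m_{i+1}^2)/d_i, a_{i+1} = floor((a_0 + m_{i+1})/d_{i+1}):
  m_1 = 1*28 - 0 = 28, d_1 = (822 - 28^2)/1 = 38/1 = 38, a_1 = floor((28 + 28)/38) = 1.
  m_2 = 38*1 - 28 = 10, d_2 = (822 - 10^2)/38 = 722/38 = 19, a_2 = floor((28 + 10)/19) = 2.
  m_3 = 19*2 - 10 = 28, d_3 = (822 - 28^2)/19 = 38/19 = 2, a_3 = floor((28 + 28)/2) = 28.
  m_4 = 2*28 - 28 = 28, d_4 = (822 - 28^2)/2 = 38/2 = 19, a_4 = floor((28 + 28)/19) = 2.
  m_5 = 19*2 - 28 = 10, d_5 = (822 - 10^2)/19 = 722/19 = 38, a_5 = floor((28 + 10)/38) = 1.
  m_6 = 38*1 - 10 = 28, d_6 = (822 - 28^2)/38 = 38/38 = 1, a_6 = floor((28 + 28)/1) = 56.
  m_7 = 1*56 - 28 = 28, d_7 = (822 - 28^2)/1 = 38/1 = 38: (m_7, d_7) = (m_1, d_1) = (28, 38), so from here the quotients repeat a_1, ..., a_6; the period length is 6.
So sqrt(822) = [28; (1, 2, 28, 2, 1, 56)] with period length k = 6.
k is even, so the fundamental solution of x^2 - 822y^2 = 1 is (p_{k-1}, q_{k-1}) = (p_5, q_5); compute convergents through index 5.
Convergents (p_i = a_i*p_{i-1} + p_{i-2}, q_i = a_i*q_{i-1} + q_{i-2} with p_{-2}=0, p_{-1}=1, q_{-2}=1, q_{-1}=0):
  i=0: a_0=28, p_0 = 28*1 + 0 = 28, q_0 = 28*0 + 1 = 1.
  i=1: a_1=1, p_1 = 1*28 + 1 = 29, q_1 = 1*1 + 0 = 1.
  i=2: a_2=2, p_2 = 2*29 + 28 = 86, q_2 = 2*1 + 1 = 3.
  i=3: a_3=28, p_3 = 28*86 + 29 = 2437, q_3 = 28*3 + 1 = 85.
  i=4: a_4=2, p_4 = 2*2437 + 86 = 4960, q_4 = 2*85 + 3 = 173.
  i=5: a_5=1, p_5 = 1*4960 + 2437 = 7397, q_5 = 1*173 + 85 = 258.
Check: 7397^2 - 822*258^2 = 54715609 - 54715608 = 1, so (x, y) = (7397, 258) solves the equation, and by the theorem it is the least positive solution.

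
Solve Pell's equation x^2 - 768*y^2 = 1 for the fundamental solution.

First expand sqrt(768) as a continued fraction. With x_i = (sqrt(768) + m_i)/d_i and (m_0, d_0) = (0, 1): a_0 = floor(sqrt(768)) = 27, since 27^2 = 729 <= 768 < 784 = 28^2.
Iterate m_{i+1} = d_i*a_i - m_i, d_{i+1} = (768 - m_{i+1}^2)/d_i, a_{i+1} = floor((a_0 + m_{i+1})/d_{i+1}):
  m_1 = 1*27 - 0 = 27, d_1 = (768 - 27^2)/1 = 39/1 = 39, a_1 = floor((27 + 27)/39) = 1.
  m_2 = 39*1 - 27 = 12, d_2 = (768 - 12^2)/39 = 624/39 = 16, a_2 = floor((27 + 12)/16) = 2.
  m_3 = 16*2 - 12 = 20, d_3 = (768 - 20^2)/16 = 368/16 = 23, a_3 = floor((27 + 20)/23) = 2.
  m_4 = 23*2 - 20 = 26, d_4 = (768 - 26^2)/23 = 92/23 = 4, a_4 = floor((27 + 26)/4) = 13.
  m_5 = 4*13 - 26 = 26, d_5 = (768 - 26^2)/4 = 92/4 = 23, a_5 = floor((27 + 26)/23) = 2.
  m_6 = 23*2 - 26 = 20, d_6 = (768 - 20^2)/23 = 368/23 = 16, a_6 = floor((27 + 20)/16) = 2.
  m_7 = 16*2 - 20 = 12, d_7 = (768 - 12^2)/16 = 624/16 = 39, a_7 = floor((27 + 12)/39) = 1.
  m_8 = 39*1 - 12 = 27, d_8 = (768 - 27^2)/39 = 39/39 = 1, a_8 = floor((27 + 27)/1) = 54.
  m_9 = 1*54 - 27 = 27, d_9 = (768 - 27^2)/1 = 39/1 = 39: (m_9, d_9) = (m_1, d_1) = (27, 39), so from here the quotients repeat a_1, ..., a_8; the period length is 8.
So sqrt(768) = [27; (1, 2, 2, 13, 2, 2, 1, 54)] with period length k = 8.
k is even, so the fundamental solution of x^2 - 768y^2 = 1 is (p_{k-1}, q_{k-1}) = (p_7, q_7); compute convergents through index 7.
Convergents (p_i = a_i*p_{i-1} + p_{i-2}, q_i = a_i*q_{i-1} + q_{i-2} with p_{-2}=0, p_{-1}=1, q_{-2}=1, q_{-1}=0):
  i=0: a_0=27, p_0 = 27*1 + 0 = 27, q_0 = 27*0 + 1 = 1.
  i=1: a_1=1, p_1 = 1*27 + 1 = 28, q_1 = 1*1 + 0 = 1.
  i=2: a_2=2, p_2 = 2*28 + 27 = 83, q_2 = 2*1 + 1 = 3.
  i=3: a_3=2, p_3 = 2*83 + 28 = 194, q_3 = 2*3 + 1 = 7.
  i=4: a_4=13, p_4 = 13*194 + 83 = 2605, q_4 = 13*7 + 3 = 94.
  i=5: a_5=2, p_5 = 2*2605 + 194 = 5404, q_5 = 2*94 + 7 = 195.
  i=6: a_6=2, p_6 = 2*5404 + 2605 = 13413, q_6 = 2*195 + 94 = 484.
  i=7: a_7=1, p_7 = 1*13413 + 5404 = 18817, q_7 = 1*484 + 195 = 679.
Check: 18817^2 - 768*679^2 = 354079489 - 354079488 = 1, so (x, y) = (18817, 679) solves the equation, and by the theorem it is the least positive solution.

(x, y) = (18817, 679)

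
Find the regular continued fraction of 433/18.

[24; 18]

Run the Euclidean algorithm on 433 and 18; the successive quotients are the partial quotients a_0, a_1, ... (each step inverts the fractional part left over by the previous one):
  433 = 24*18 + 1, so a_0 = 24.
  18 = 18*1 + 0, so a_1 = 18.
The remainder reaches 0 after 2 divisions, so the expansion has 2 partial quotients, read off in order.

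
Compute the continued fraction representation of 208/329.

[0; 1, 1, 1, 2, 1, 1, 3, 1, 3]

Run the Euclidean algorithm on 208 and 329; the successive quotients are the partial quotients a_0, a_1, ... (each step inverts the fractional part left over by the previous one):
  208 = 0*329 + 208, so a_0 = 0.
  329 = 1*208 + 121, so a_1 = 1.
  208 = 1*121 + 87, so a_2 = 1.
  121 = 1*87 + 34, so a_3 = 1.
  87 = 2*34 + 19, so a_4 = 2.
  34 = 1*19 + 15, so a_5 = 1.
  19 = 1*15 + 4, so a_6 = 1.
  15 = 3*4 + 3, so a_7 = 3.
  4 = 1*3 + 1, so a_8 = 1.
  3 = 3*1 + 0, so a_9 = 3.
The remainder reaches 0 after 10 divisions, so the expansion has 10 partial quotients, read off in order.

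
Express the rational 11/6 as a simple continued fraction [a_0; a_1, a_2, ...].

[1; 1, 5]

Run the Euclidean algorithm on 11 and 6; the successive quotients are the partial quotients a_0, a_1, ... (each step inverts the fractional part left over by the previous one):
  11 = 1*6 + 5, so a_0 = 1.
  6 = 1*5 + 1, so a_1 = 1.
  5 = 5*1 + 0, so a_2 = 5.
The remainder reaches 0 after 3 divisions, so the expansion has 3 partial quotients, read off in order.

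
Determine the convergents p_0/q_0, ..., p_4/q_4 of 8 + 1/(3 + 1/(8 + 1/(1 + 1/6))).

Using the convergent recurrence p_i = a_i*p_{i-1} + p_{i-2}, q_i = a_i*q_{i-1} + q_{i-2} with p_{-2}=0, p_{-1}=1, q_{-2}=1, q_{-1}=0:
  i=0: a_0=8, p_0 = 8*1 + 0 = 8, q_0 = 8*0 + 1 = 1.
  i=1: a_1=3, p_1 = 3*8 + 1 = 25, q_1 = 3*1 + 0 = 3.
  i=2: a_2=8, p_2 = 8*25 + 8 = 208, q_2 = 8*3 + 1 = 25.
  i=3: a_3=1, p_3 = 1*208 + 25 = 233, q_3 = 1*25 + 3 = 28.
  i=4: a_4=6, p_4 = 6*233 + 208 = 1606, q_4 = 6*28 + 25 = 193.

8/1, 25/3, 208/25, 233/28, 1606/193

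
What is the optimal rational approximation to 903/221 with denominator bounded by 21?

Expand x = 903/221 as a continued fraction with the Euclidean algorithm:
  903 = 4*221 + 19, so a_0 = 4.
  221 = 11*19 + 12, so a_1 = 11.
  19 = 1*12 + 7, so a_2 = 1.
  12 = 1*7 + 5, so a_3 = 1.
  7 = 1*5 + 2, so a_4 = 1.
  5 = 2*2 + 1, so a_5 = 2.
  2 = 2*1 + 0, so a_6 = 2.
so x = [4; 11, 1, 1, 1, 2, 2].
Convergents (p_i = a_i*p_{i-1} + p_{i-2}, q_i = a_i*q_{i-1} + q_{i-2} with p_{-2}=0, p_{-1}=1, q_{-2}=1, q_{-1}=0), until the denominator exceeds 21:
  i=0: a_0=4, p_0 = 4*1 + 0 = 4, q_0 = 4*0 + 1 = 1.
  i=1: a_1=11, p_1 = 11*4 + 1 = 45, q_1 = 11*1 + 0 = 11.
  i=2: a_2=1, p_2 = 1*45 + 4 = 49, q_2 = 1*11 + 1 = 12.
  i=3: a_3=1, p_3 = 1*49 + 45 = 94, q_3 = 1*12 + 11 = 23.
q_3 = 23 > 21, so the last convergent with denominator <= 21 is p_2/q_2 = 49/12.
The closest fraction with denominator <= 21 is either p_2/q_2 or the intermediate fraction (k*p_2 + p_1)/(k*q_2 + q_1) with the largest k >= 1 whose denominator stays <= 21; these approach x as k grows, and every other convergent or intermediate fraction in range is farther away.
Largest k: floor((21 - q_1)/q_2) = floor((21 - 11)/12) = 0.
Since k = 0, no intermediate fraction beyond p_2/q_2 has denominator <= 21, so the convergent 49/12 is the closest (its error is |903*12 - 49*221|/(221*12) = 7/2652).

49/12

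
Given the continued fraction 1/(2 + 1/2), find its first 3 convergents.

Using the convergent recurrence p_i = a_i*p_{i-1} + p_{i-2}, q_i = a_i*q_{i-1} + q_{i-2} with p_{-2}=0, p_{-1}=1, q_{-2}=1, q_{-1}=0:
  i=0: a_0=0, p_0 = 0*1 + 0 = 0, q_0 = 0*0 + 1 = 1.
  i=1: a_1=2, p_1 = 2*0 + 1 = 1, q_1 = 2*1 + 0 = 2.
  i=2: a_2=2, p_2 = 2*1 + 0 = 2, q_2 = 2*2 + 1 = 5.

0/1, 1/2, 2/5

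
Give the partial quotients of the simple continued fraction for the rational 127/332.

[0; 2, 1, 1, 1, 1, 2, 4, 2]

Run the Euclidean algorithm on 127 and 332; the successive quotients are the partial quotients a_0, a_1, ... (each step inverts the fractional part left over by the previous one):
  127 = 0*332 + 127, so a_0 = 0.
  332 = 2*127 + 78, so a_1 = 2.
  127 = 1*78 + 49, so a_2 = 1.
  78 = 1*49 + 29, so a_3 = 1.
  49 = 1*29 + 20, so a_4 = 1.
  29 = 1*20 + 9, so a_5 = 1.
  20 = 2*9 + 2, so a_6 = 2.
  9 = 4*2 + 1, so a_7 = 4.
  2 = 2*1 + 0, so a_8 = 2.
The remainder reaches 0 after 9 divisions, so the expansion has 9 partial quotients, read off in order.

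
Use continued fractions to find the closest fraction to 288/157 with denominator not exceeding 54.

Expand x = 288/157 as a continued fraction with the Euclidean algorithm:
  288 = 1*157 + 131, so a_0 = 1.
  157 = 1*131 + 26, so a_1 = 1.
  131 = 5*26 + 1, so a_2 = 5.
  26 = 26*1 + 0, so a_3 = 26.
so x = [1; 1, 5, 26].
Convergents (p_i = a_i*p_{i-1} + p_{i-2}, q_i = a_i*q_{i-1} + q_{i-2} with p_{-2}=0, p_{-1}=1, q_{-2}=1, q_{-1}=0), until the denominator exceeds 54:
  i=0: a_0=1, p_0 = 1*1 + 0 = 1, q_0 = 1*0 + 1 = 1.
  i=1: a_1=1, p_1 = 1*1 + 1 = 2, q_1 = 1*1 + 0 = 1.
  i=2: a_2=5, p_2 = 5*2 + 1 = 11, q_2 = 5*1 + 1 = 6.
  i=3: a_3=26, p_3 = 26*11 + 2 = 288, q_3 = 26*6 + 1 = 157.
q_3 = 157 > 54, so the last convergent with denominator <= 54 is p_2/q_2 = 11/6.
The closest fraction with denominator <= 54 is either p_2/q_2 or the intermediate fraction (k*p_2 + p_1)/(k*q_2 + q_1) with the largest k >= 1 whose denominator stays <= 54; these approach x as k grows, and every other convergent or intermediate fraction in range is farther away.
Largest k: floor((54 - q_1)/q_2) = floor((54 - 1)/6) = 8.
That gives (8*11 + 2)/(8*6 + 1) = 90/49.
Compare the errors: |x - 11/6| = |288*6 - 11*157|/(157*6) = 1/942, and |x - 90/49| = |288*49 - 90*157|/(157*49) = 18/7693.
Cross-multiplying, 1*7693 = 7693 < 16956 = 18*942, so 1/942 is smaller: the convergent 11/6 is closer to x than 90/49.

11/6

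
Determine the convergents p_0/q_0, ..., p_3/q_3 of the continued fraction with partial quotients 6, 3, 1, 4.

6/1, 19/3, 25/4, 119/19

Using the convergent recurrence p_i = a_i*p_{i-1} + p_{i-2}, q_i = a_i*q_{i-1} + q_{i-2} with p_{-2}=0, p_{-1}=1, q_{-2}=1, q_{-1}=0:
  i=0: a_0=6, p_0 = 6*1 + 0 = 6, q_0 = 6*0 + 1 = 1.
  i=1: a_1=3, p_1 = 3*6 + 1 = 19, q_1 = 3*1 + 0 = 3.
  i=2: a_2=1, p_2 = 1*19 + 6 = 25, q_2 = 1*3 + 1 = 4.
  i=3: a_3=4, p_3 = 4*25 + 19 = 119, q_3 = 4*4 + 3 = 19.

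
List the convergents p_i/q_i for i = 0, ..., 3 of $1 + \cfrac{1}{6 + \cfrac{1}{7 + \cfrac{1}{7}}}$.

1/1, 7/6, 50/43, 357/307

Using the convergent recurrence p_i = a_i*p_{i-1} + p_{i-2}, q_i = a_i*q_{i-1} + q_{i-2} with p_{-2}=0, p_{-1}=1, q_{-2}=1, q_{-1}=0:
  i=0: a_0=1, p_0 = 1*1 + 0 = 1, q_0 = 1*0 + 1 = 1.
  i=1: a_1=6, p_1 = 6*1 + 1 = 7, q_1 = 6*1 + 0 = 6.
  i=2: a_2=7, p_2 = 7*7 + 1 = 50, q_2 = 7*6 + 1 = 43.
  i=3: a_3=7, p_3 = 7*50 + 7 = 357, q_3 = 7*43 + 6 = 307.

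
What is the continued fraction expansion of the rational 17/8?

[2; 8]

Run the Euclidean algorithm on 17 and 8; the successive quotients are the partial quotients a_0, a_1, ... (each step inverts the fractional part left over by the previous one):
  17 = 2*8 + 1, so a_0 = 2.
  8 = 8*1 + 0, so a_1 = 8.
The remainder reaches 0 after 2 divisions, so the expansion has 2 partial quotients, read off in order.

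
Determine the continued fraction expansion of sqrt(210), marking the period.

Write x_i = (sqrt(210) + m_i)/d_i with (m_0, d_0) = (0, 1). a_0 = floor(sqrt(210)) = 14, since 14^2 = 196 <= 210 < 225 = 15^2.
Iterate m_{i+1} = d_i*a_i - m_i, d_{i+1} = (210 - m_{i+1}^2)/d_i, a_{i+1} = floor((a_0 + m_{i+1})/d_{i+1}):
  m_1 = 1*14 - 0 = 14, d_1 = (210 - 14^2)/1 = 14/1 = 14, a_1 = floor((14 + 14)/14) = 2.
  m_2 = 14*2 - 14 = 14, d_2 = (210 - 14^2)/14 = 14/14 = 1, a_2 = floor((14 + 14)/1) = 28.
  m_3 = 1*28 - 14 = 14, d_3 = (210 - 14^2)/1 = 14/1 = 14: (m_3, d_3) = (m_1, d_1) = (14, 14), so from here the quotients repeat a_1, a_2; the period length is 2.
Hence the expansion of sqrt(210) is a_0 = 14 followed by the repeating block 2, 28 (period 2).

[14; (2, 28)]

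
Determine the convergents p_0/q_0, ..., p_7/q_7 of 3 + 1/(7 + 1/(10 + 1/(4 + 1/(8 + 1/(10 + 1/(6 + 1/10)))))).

Using the convergent recurrence p_i = a_i*p_{i-1} + p_{i-2}, q_i = a_i*q_{i-1} + q_{i-2} with p_{-2}=0, p_{-1}=1, q_{-2}=1, q_{-1}=0:
  i=0: a_0=3, p_0 = 3*1 + 0 = 3, q_0 = 3*0 + 1 = 1.
  i=1: a_1=7, p_1 = 7*3 + 1 = 22, q_1 = 7*1 + 0 = 7.
  i=2: a_2=10, p_2 = 10*22 + 3 = 223, q_2 = 10*7 + 1 = 71.
  i=3: a_3=4, p_3 = 4*223 + 22 = 914, q_3 = 4*71 + 7 = 291.
  i=4: a_4=8, p_4 = 8*914 + 223 = 7535, q_4 = 8*291 + 71 = 2399.
  i=5: a_5=10, p_5 = 10*7535 + 914 = 76264, q_5 = 10*2399 + 291 = 24281.
  i=6: a_6=6, p_6 = 6*76264 + 7535 = 465119, q_6 = 6*24281 + 2399 = 148085.
  i=7: a_7=10, p_7 = 10*465119 + 76264 = 4727454, q_7 = 10*148085 + 24281 = 1505131.

3/1, 22/7, 223/71, 914/291, 7535/2399, 76264/24281, 465119/148085, 4727454/1505131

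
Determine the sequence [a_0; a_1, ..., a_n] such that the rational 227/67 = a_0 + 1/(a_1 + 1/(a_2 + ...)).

Run the Euclidean algorithm on 227 and 67; the successive quotients are the partial quotients a_0, a_1, ... (each step inverts the fractional part left over by the previous one):
  227 = 3*67 + 26, so a_0 = 3.
  67 = 2*26 + 15, so a_1 = 2.
  26 = 1*15 + 11, so a_2 = 1.
  15 = 1*11 + 4, so a_3 = 1.
  11 = 2*4 + 3, so a_4 = 2.
  4 = 1*3 + 1, so a_5 = 1.
  3 = 3*1 + 0, so a_6 = 3.
The remainder reaches 0 after 7 divisions, so the expansion has 7 partial quotients, read off in order.

[3; 2, 1, 1, 2, 1, 3]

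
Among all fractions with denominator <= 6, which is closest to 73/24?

3/1

Expand x = 73/24 as a continued fraction with the Euclidean algorithm:
  73 = 3*24 + 1, so a_0 = 3.
  24 = 24*1 + 0, so a_1 = 24.
so x = [3; 24].
Convergents (p_i = a_i*p_{i-1} + p_{i-2}, q_i = a_i*q_{i-1} + q_{i-2} with p_{-2}=0, p_{-1}=1, q_{-2}=1, q_{-1}=0), until the denominator exceeds 6:
  i=0: a_0=3, p_0 = 3*1 + 0 = 3, q_0 = 3*0 + 1 = 1.
  i=1: a_1=24, p_1 = 24*3 + 1 = 73, q_1 = 24*1 + 0 = 24.
q_1 = 24 > 6, so the last convergent with denominator <= 6 is p_0/q_0 = 3/1.
The closest fraction with denominator <= 6 is either p_0/q_0 or the intermediate fraction (k*p_0 + p_{-1})/(k*q_0 + q_{-1}) with the largest k >= 1 whose denominator stays <= 6; these approach x as k grows, and every other convergent or intermediate fraction in range is farther away.
Largest k: floor((6 - q_{-1})/q_0) = floor((6 - 0)/1) = 6 (using the seeds p_{-1} = 1, q_{-1} = 0).
That gives (6*3 + 1)/(6*1 + 0) = 19/6.
Compare the errors: |x - 3/1| = |73*1 - 3*24|/(24*1) = 1/24, and |x - 19/6| = |73*6 - 19*24|/(24*6) = 18/144.
Cross-multiplying, 1*144 = 144 < 432 = 18*24, so 1/24 is smaller: the convergent 3/1 is closer to x than 19/6.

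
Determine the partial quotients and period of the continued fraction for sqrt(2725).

Write x_i = (sqrt(2725) + m_i)/d_i with (m_0, d_0) = (0, 1). a_0 = floor(sqrt(2725)) = 52, since 52^2 = 2704 <= 2725 < 2809 = 53^2.
Iterate m_{i+1} = d_i*a_i - m_i, d_{i+1} = (2725 - m_{i+1}^2)/d_i, a_{i+1} = floor((a_0 + m_{i+1})/d_{i+1}):
  m_1 = 1*52 - 0 = 52, d_1 = (2725 - 52^2)/1 = 21/1 = 21, a_1 = floor((52 + 52)/21) = 4.
  m_2 = 21*4 - 52 = 32, d_2 = (2725 - 32^2)/21 = 1701/21 = 81, a_2 = floor((52 + 32)/81) = 1.
  m_3 = 81*1 - 32 = 49, d_3 = (2725 - 49^2)/81 = 324/81 = 4, a_3 = floor((52 + 49)/4) = 25.
  m_4 = 4*25 - 49 = 51, d_4 = (2725 - 51^2)/4 = 124/4 = 31, a_4 = floor((52 + 51)/31) = 3.
  m_5 = 31*3 - 51 = 42, d_5 = (2725 - 42^2)/31 = 961/31 = 31, a_5 = floor((52 + 42)/31) = 3.
  m_6 = 31*3 - 42 = 51, d_6 = (2725 - 51^2)/31 = 124/31 = 4, a_6 = floor((52 + 51)/4) = 25.
  m_7 = 4*25 - 51 = 49, d_7 = (2725 - 49^2)/4 = 324/4 = 81, a_7 = floor((52 + 49)/81) = 1.
  m_8 = 81*1 - 49 = 32, d_8 = (2725 - 32^2)/81 = 1701/81 = 21, a_8 = floor((52 + 32)/21) = 4.
  m_9 = 21*4 - 32 = 52, d_9 = (2725 - 52^2)/21 = 21/21 = 1, a_9 = floor((52 + 52)/1) = 104.
  m_10 = 1*104 - 52 = 52, d_10 = (2725 - 52^2)/1 = 21/1 = 21: (m_10, d_10) = (m_1, d_1) = (52, 21), so from here the quotients repeat a_1, ..., a_9; the period length is 9.
Hence the expansion of sqrt(2725) is a_0 = 52 followed by the repeating block 4, 1, 25, 3, 3, 25, 1, 4, 104 (period 9).

[52; (4, 1, 25, 3, 3, 25, 1, 4, 104)]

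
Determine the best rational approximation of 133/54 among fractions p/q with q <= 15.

32/13

Expand x = 133/54 as a continued fraction with the Euclidean algorithm:
  133 = 2*54 + 25, so a_0 = 2.
  54 = 2*25 + 4, so a_1 = 2.
  25 = 6*4 + 1, so a_2 = 6.
  4 = 4*1 + 0, so a_3 = 4.
so x = [2; 2, 6, 4].
Convergents (p_i = a_i*p_{i-1} + p_{i-2}, q_i = a_i*q_{i-1} + q_{i-2} with p_{-2}=0, p_{-1}=1, q_{-2}=1, q_{-1}=0), until the denominator exceeds 15:
  i=0: a_0=2, p_0 = 2*1 + 0 = 2, q_0 = 2*0 + 1 = 1.
  i=1: a_1=2, p_1 = 2*2 + 1 = 5, q_1 = 2*1 + 0 = 2.
  i=2: a_2=6, p_2 = 6*5 + 2 = 32, q_2 = 6*2 + 1 = 13.
  i=3: a_3=4, p_3 = 4*32 + 5 = 133, q_3 = 4*13 + 2 = 54.
q_3 = 54 > 15, so the last convergent with denominator <= 15 is p_2/q_2 = 32/13.
The closest fraction with denominator <= 15 is either p_2/q_2 or the intermediate fraction (k*p_2 + p_1)/(k*q_2 + q_1) with the largest k >= 1 whose denominator stays <= 15; these approach x as k grows, and every other convergent or intermediate fraction in range is farther away.
Largest k: floor((15 - q_1)/q_2) = floor((15 - 2)/13) = 1.
That gives (1*32 + 5)/(1*13 + 2) = 37/15.
Compare the errors: |x - 32/13| = |133*13 - 32*54|/(54*13) = 1/702, and |x - 37/15| = |133*15 - 37*54|/(54*15) = 3/810.
Cross-multiplying, 1*810 = 810 < 2106 = 3*702, so 1/702 is smaller: the convergent 32/13 is closer to x than 37/15.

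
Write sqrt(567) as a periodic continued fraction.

Write x_i = (sqrt(567) + m_i)/d_i with (m_0, d_0) = (0, 1). a_0 = floor(sqrt(567)) = 23, since 23^2 = 529 <= 567 < 576 = 24^2.
Iterate m_{i+1} = d_i*a_i - m_i, d_{i+1} = (567 - m_{i+1}^2)/d_i, a_{i+1} = floor((a_0 + m_{i+1})/d_{i+1}):
  m_1 = 1*23 - 0 = 23, d_1 = (567 - 23^2)/1 = 38/1 = 38, a_1 = floor((23 + 23)/38) = 1.
  m_2 = 38*1 - 23 = 15, d_2 = (567 - 15^2)/38 = 342/38 = 9, a_2 = floor((23 + 15)/9) = 4.
  m_3 = 9*4 - 15 = 21, d_3 = (567 - 21^2)/9 = 126/9 = 14, a_3 = floor((23 + 21)/14) = 3.
  m_4 = 14*3 - 21 = 21, d_4 = (567 - 21^2)/14 = 126/14 = 9, a_4 = floor((23 + 21)/9) = 4.
  m_5 = 9*4 - 21 = 15, d_5 = (567 - 15^2)/9 = 342/9 = 38, a_5 = floor((23 + 15)/38) = 1.
  m_6 = 38*1 - 15 = 23, d_6 = (567 - 23^2)/38 = 38/38 = 1, a_6 = floor((23 + 23)/1) = 46.
  m_7 = 1*46 - 23 = 23, d_7 = (567 - 23^2)/1 = 38/1 = 38: (m_7, d_7) = (m_1, d_1) = (23, 38), so from here the quotients repeat a_1, ..., a_6; the period length is 6.
Hence the expansion of sqrt(567) is a_0 = 23 followed by the repeating block 1, 4, 3, 4, 1, 46 (period 6).

[23; (1, 4, 3, 4, 1, 46)]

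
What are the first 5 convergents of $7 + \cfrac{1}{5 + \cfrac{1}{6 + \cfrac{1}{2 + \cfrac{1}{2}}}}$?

Using the convergent recurrence p_i = a_i*p_{i-1} + p_{i-2}, q_i = a_i*q_{i-1} + q_{i-2} with p_{-2}=0, p_{-1}=1, q_{-2}=1, q_{-1}=0:
  i=0: a_0=7, p_0 = 7*1 + 0 = 7, q_0 = 7*0 + 1 = 1.
  i=1: a_1=5, p_1 = 5*7 + 1 = 36, q_1 = 5*1 + 0 = 5.
  i=2: a_2=6, p_2 = 6*36 + 7 = 223, q_2 = 6*5 + 1 = 31.
  i=3: a_3=2, p_3 = 2*223 + 36 = 482, q_3 = 2*31 + 5 = 67.
  i=4: a_4=2, p_4 = 2*482 + 223 = 1187, q_4 = 2*67 + 31 = 165.

7/1, 36/5, 223/31, 482/67, 1187/165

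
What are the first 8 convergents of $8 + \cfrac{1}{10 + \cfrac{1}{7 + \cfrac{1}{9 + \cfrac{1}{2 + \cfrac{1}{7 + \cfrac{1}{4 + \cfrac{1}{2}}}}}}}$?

8/1, 81/10, 575/71, 5256/649, 11087/1369, 82865/10232, 342547/42297, 767959/94826

Using the convergent recurrence p_i = a_i*p_{i-1} + p_{i-2}, q_i = a_i*q_{i-1} + q_{i-2} with p_{-2}=0, p_{-1}=1, q_{-2}=1, q_{-1}=0:
  i=0: a_0=8, p_0 = 8*1 + 0 = 8, q_0 = 8*0 + 1 = 1.
  i=1: a_1=10, p_1 = 10*8 + 1 = 81, q_1 = 10*1 + 0 = 10.
  i=2: a_2=7, p_2 = 7*81 + 8 = 575, q_2 = 7*10 + 1 = 71.
  i=3: a_3=9, p_3 = 9*575 + 81 = 5256, q_3 = 9*71 + 10 = 649.
  i=4: a_4=2, p_4 = 2*5256 + 575 = 11087, q_4 = 2*649 + 71 = 1369.
  i=5: a_5=7, p_5 = 7*11087 + 5256 = 82865, q_5 = 7*1369 + 649 = 10232.
  i=6: a_6=4, p_6 = 4*82865 + 11087 = 342547, q_6 = 4*10232 + 1369 = 42297.
  i=7: a_7=2, p_7 = 2*342547 + 82865 = 767959, q_7 = 2*42297 + 10232 = 94826.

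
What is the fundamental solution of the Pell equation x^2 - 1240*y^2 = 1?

First expand sqrt(1240) as a continued fraction. With x_i = (sqrt(1240) + m_i)/d_i and (m_0, d_0) = (0, 1): a_0 = floor(sqrt(1240)) = 35, since 35^2 = 1225 <= 1240 < 1296 = 36^2.
Iterate m_{i+1} = d_i*a_i - m_i, d_{i+1} = (1240 - m_{i+1}^2)/d_i, a_{i+1} = floor((a_0 + m_{i+1})/d_{i+1}):
  m_1 = 1*35 - 0 = 35, d_1 = (1240 - 35^2)/1 = 15/1 = 15, a_1 = floor((35 + 35)/15) = 4.
  m_2 = 15*4 - 35 = 25, d_2 = (1240 - 25^2)/15 = 615/15 = 41, a_2 = floor((35 + 25)/41) = 1.
  m_3 = 41*1 - 25 = 16, d_3 = (1240 - 16^2)/41 = 984/41 = 24, a_3 = floor((35 + 16)/24) = 2.
  m_4 = 24*2 - 16 = 32, d_4 = (1240 - 32^2)/24 = 216/24 = 9, a_4 = floor((35 + 32)/9) = 7.
  m_5 = 9*7 - 32 = 31, d_5 = (1240 - 31^2)/9 = 279/9 = 31, a_5 = floor((35 + 31)/31) = 2.
  m_6 = 31*2 - 31 = 31, d_6 = (1240 - 31^2)/31 = 279/31 = 9, a_6 = floor((35 + 31)/9) = 7.
  m_7 = 9*7 - 31 = 32, d_7 = (1240 - 32^2)/9 = 216/9 = 24, a_7 = floor((35 + 32)/24) = 2.
  m_8 = 24*2 - 32 = 16, d_8 = (1240 - 16^2)/24 = 984/24 = 41, a_8 = floor((35 + 16)/41) = 1.
  m_9 = 41*1 - 16 = 25, d_9 = (1240 - 25^2)/41 = 615/41 = 15, a_9 = floor((35 + 25)/15) = 4.
  m_10 = 15*4 - 25 = 35, d_10 = (1240 - 35^2)/15 = 15/15 = 1, a_10 = floor((35 + 35)/1) = 70.
  m_11 = 1*70 - 35 = 35, d_11 = (1240 - 35^2)/1 = 15/1 = 15: (m_11, d_11) = (m_1, d_1) = (35, 15), so from here the quotients repeat a_1, ..., a_10; the period length is 10.
So sqrt(1240) = [35; (4, 1, 2, 7, 2, 7, 2, 1, 4, 70)] with period length k = 10.
k is even, so the fundamental solution of x^2 - 1240y^2 = 1 is (p_{k-1}, q_{k-1}) = (p_9, q_9); compute convergents through index 9.
Convergents (p_i = a_i*p_{i-1} + p_{i-2}, q_i = a_i*q_{i-1} + q_{i-2} with p_{-2}=0, p_{-1}=1, q_{-2}=1, q_{-1}=0):
  i=0: a_0=35, p_0 = 35*1 + 0 = 35, q_0 = 35*0 + 1 = 1.
  i=1: a_1=4, p_1 = 4*35 + 1 = 141, q_1 = 4*1 + 0 = 4.
  i=2: a_2=1, p_2 = 1*141 + 35 = 176, q_2 = 1*4 + 1 = 5.
  i=3: a_3=2, p_3 = 2*176 + 141 = 493, q_3 = 2*5 + 4 = 14.
  i=4: a_4=7, p_4 = 7*493 + 176 = 3627, q_4 = 7*14 + 5 = 103.
  i=5: a_5=2, p_5 = 2*3627 + 493 = 7747, q_5 = 2*103 + 14 = 220.
  i=6: a_6=7, p_6 = 7*7747 + 3627 = 57856, q_6 = 7*220 + 103 = 1643.
  i=7: a_7=2, p_7 = 2*57856 + 7747 = 123459, q_7 = 2*1643 + 220 = 3506.
  i=8: a_8=1, p_8 = 1*123459 + 57856 = 181315, q_8 = 1*3506 + 1643 = 5149.
  i=9: a_9=4, p_9 = 4*181315 + 123459 = 848719, q_9 = 4*5149 + 3506 = 24102.
Check: 848719^2 - 1240*24102^2 = 720323940961 - 720323940960 = 1, so (x, y) = (848719, 24102) solves the equation, and by the theorem it is the least positive solution.

(x, y) = (848719, 24102)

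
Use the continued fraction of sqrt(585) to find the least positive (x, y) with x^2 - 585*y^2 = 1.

First expand sqrt(585) as a continued fraction. With x_i = (sqrt(585) + m_i)/d_i and (m_0, d_0) = (0, 1): a_0 = floor(sqrt(585)) = 24, since 24^2 = 576 <= 585 < 625 = 25^2.
Iterate m_{i+1} = d_i*a_i - m_i, d_{i+1} = (585 - m_{i+1}^2)/d_i, a_{i+1} = floor((a_0 + m_{i+1})/d_{i+1}):
  m_1 = 1*24 - 0 = 24, d_1 = (585 - 24^2)/1 = 9/1 = 9, a_1 = floor((24 + 24)/9) = 5.
  m_2 = 9*5 - 24 = 21, d_2 = (585 - 21^2)/9 = 144/9 = 16, a_2 = floor((24 + 21)/16) = 2.
  m_3 = 16*2 - 21 = 11, d_3 = (585 - 11^2)/16 = 464/16 = 29, a_3 = floor((24 + 11)/29) = 1.
  m_4 = 29*1 - 11 = 18, d_4 = (585 - 18^2)/29 = 261/29 = 9, a_4 = floor((24 + 18)/9) = 4.
  m_5 = 9*4 - 18 = 18, d_5 = (585 - 18^2)/9 = 261/9 = 29, a_5 = floor((24 + 18)/29) = 1.
  m_6 = 29*1 - 18 = 11, d_6 = (585 - 11^2)/29 = 464/29 = 16, a_6 = floor((24 + 11)/16) = 2.
  m_7 = 16*2 - 11 = 21, d_7 = (585 - 21^2)/16 = 144/16 = 9, a_7 = floor((24 + 21)/9) = 5.
  m_8 = 9*5 - 21 = 24, d_8 = (585 - 24^2)/9 = 9/9 = 1, a_8 = floor((24 + 24)/1) = 48.
  m_9 = 1*48 - 24 = 24, d_9 = (585 - 24^2)/1 = 9/1 = 9: (m_9, d_9) = (m_1, d_1) = (24, 9), so from here the quotients repeat a_1, ..., a_8; the period length is 8.
So sqrt(585) = [24; (5, 2, 1, 4, 1, 2, 5, 48)] with period length k = 8.
k is even, so the fundamental solution of x^2 - 585y^2 = 1 is (p_{k-1}, q_{k-1}) = (p_7, q_7); compute convergents through index 7.
Convergents (p_i = a_i*p_{i-1} + p_{i-2}, q_i = a_i*q_{i-1} + q_{i-2} with p_{-2}=0, p_{-1}=1, q_{-2}=1, q_{-1}=0):
  i=0: a_0=24, p_0 = 24*1 + 0 = 24, q_0 = 24*0 + 1 = 1.
  i=1: a_1=5, p_1 = 5*24 + 1 = 121, q_1 = 5*1 + 0 = 5.
  i=2: a_2=2, p_2 = 2*121 + 24 = 266, q_2 = 2*5 + 1 = 11.
  i=3: a_3=1, p_3 = 1*266 + 121 = 387, q_3 = 1*11 + 5 = 16.
  i=4: a_4=4, p_4 = 4*387 + 266 = 1814, q_4 = 4*16 + 11 = 75.
  i=5: a_5=1, p_5 = 1*1814 + 387 = 2201, q_5 = 1*75 + 16 = 91.
  i=6: a_6=2, p_6 = 2*2201 + 1814 = 6216, q_6 = 2*91 + 75 = 257.
  i=7: a_7=5, p_7 = 5*6216 + 2201 = 33281, q_7 = 5*257 + 91 = 1376.
Check: 33281^2 - 585*1376^2 = 1107624961 - 1107624960 = 1, so (x, y) = (33281, 1376) solves the equation, and by the theorem it is the least positive solution.

(x, y) = (33281, 1376)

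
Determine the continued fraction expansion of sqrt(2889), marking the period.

Write x_i = (sqrt(2889) + m_i)/d_i with (m_0, d_0) = (0, 1). a_0 = floor(sqrt(2889)) = 53, since 53^2 = 2809 <= 2889 < 2916 = 54^2.
Iterate m_{i+1} = d_i*a_i - m_i, d_{i+1} = (2889 - m_{i+1}^2)/d_i, a_{i+1} = floor((a_0 + m_{i+1})/d_{i+1}):
  m_1 = 1*53 - 0 = 53, d_1 = (2889 - 53^2)/1 = 80/1 = 80, a_1 = floor((53 + 53)/80) = 1.
  m_2 = 80*1 - 53 = 27, d_2 = (2889 - 27^2)/80 = 2160/80 = 27, a_2 = floor((53 + 27)/27) = 2.
  m_3 = 27*2 - 27 = 27, d_3 = (2889 - 27^2)/27 = 2160/27 = 80, a_3 = floor((53 + 27)/80) = 1.
  m_4 = 80*1 - 27 = 53, d_4 = (2889 - 53^2)/80 = 80/80 = 1, a_4 = floor((53 + 53)/1) = 106.
  m_5 = 1*106 - 53 = 53, d_5 = (2889 - 53^2)/1 = 80/1 = 80: (m_5, d_5) = (m_1, d_1) = (53, 80), so from here the quotients repeat a_1, ..., a_4; the period length is 4.
Hence the expansion of sqrt(2889) is a_0 = 53 followed by the repeating block 1, 2, 1, 106 (period 4).

[53; (1, 2, 1, 106)]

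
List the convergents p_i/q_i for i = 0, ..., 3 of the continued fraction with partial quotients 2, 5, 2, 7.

Using the convergent recurrence p_i = a_i*p_{i-1} + p_{i-2}, q_i = a_i*q_{i-1} + q_{i-2} with p_{-2}=0, p_{-1}=1, q_{-2}=1, q_{-1}=0:
  i=0: a_0=2, p_0 = 2*1 + 0 = 2, q_0 = 2*0 + 1 = 1.
  i=1: a_1=5, p_1 = 5*2 + 1 = 11, q_1 = 5*1 + 0 = 5.
  i=2: a_2=2, p_2 = 2*11 + 2 = 24, q_2 = 2*5 + 1 = 11.
  i=3: a_3=7, p_3 = 7*24 + 11 = 179, q_3 = 7*11 + 5 = 82.

2/1, 11/5, 24/11, 179/82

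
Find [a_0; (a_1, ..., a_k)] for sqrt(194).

Write x_i = (sqrt(194) + m_i)/d_i with (m_0, d_0) = (0, 1). a_0 = floor(sqrt(194)) = 13, since 13^2 = 169 <= 194 < 196 = 14^2.
Iterate m_{i+1} = d_i*a_i - m_i, d_{i+1} = (194 - m_{i+1}^2)/d_i, a_{i+1} = floor((a_0 + m_{i+1})/d_{i+1}):
  m_1 = 1*13 - 0 = 13, d_1 = (194 - 13^2)/1 = 25/1 = 25, a_1 = floor((13 + 13)/25) = 1.
  m_2 = 25*1 - 13 = 12, d_2 = (194 - 12^2)/25 = 50/25 = 2, a_2 = floor((13 + 12)/2) = 12.
  m_3 = 2*12 - 12 = 12, d_3 = (194 - 12^2)/2 = 50/2 = 25, a_3 = floor((13 + 12)/25) = 1.
  m_4 = 25*1 - 12 = 13, d_4 = (194 - 13^2)/25 = 25/25 = 1, a_4 = floor((13 + 13)/1) = 26.
  m_5 = 1*26 - 13 = 13, d_5 = (194 - 13^2)/1 = 25/1 = 25: (m_5, d_5) = (m_1, d_1) = (13, 25), so from here the quotients repeat a_1, ..., a_4; the period length is 4.
Hence the expansion of sqrt(194) is a_0 = 13 followed by the repeating block 1, 12, 1, 26 (period 4).

[13; (1, 12, 1, 26)]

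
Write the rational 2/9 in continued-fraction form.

Run the Euclidean algorithm on 2 and 9; the successive quotients are the partial quotients a_0, a_1, ... (each step inverts the fractional part left over by the previous one):
  2 = 0*9 + 2, so a_0 = 0.
  9 = 4*2 + 1, so a_1 = 4.
  2 = 2*1 + 0, so a_2 = 2.
The remainder reaches 0 after 3 divisions, so the expansion has 3 partial quotients, read off in order.

[0; 4, 2]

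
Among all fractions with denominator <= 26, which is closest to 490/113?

13/3

Expand x = 490/113 as a continued fraction with the Euclidean algorithm:
  490 = 4*113 + 38, so a_0 = 4.
  113 = 2*38 + 37, so a_1 = 2.
  38 = 1*37 + 1, so a_2 = 1.
  37 = 37*1 + 0, so a_3 = 37.
so x = [4; 2, 1, 37].
Convergents (p_i = a_i*p_{i-1} + p_{i-2}, q_i = a_i*q_{i-1} + q_{i-2} with p_{-2}=0, p_{-1}=1, q_{-2}=1, q_{-1}=0), until the denominator exceeds 26:
  i=0: a_0=4, p_0 = 4*1 + 0 = 4, q_0 = 4*0 + 1 = 1.
  i=1: a_1=2, p_1 = 2*4 + 1 = 9, q_1 = 2*1 + 0 = 2.
  i=2: a_2=1, p_2 = 1*9 + 4 = 13, q_2 = 1*2 + 1 = 3.
  i=3: a_3=37, p_3 = 37*13 + 9 = 490, q_3 = 37*3 + 2 = 113.
q_3 = 113 > 26, so the last convergent with denominator <= 26 is p_2/q_2 = 13/3.
The closest fraction with denominator <= 26 is either p_2/q_2 or the intermediate fraction (k*p_2 + p_1)/(k*q_2 + q_1) with the largest k >= 1 whose denominator stays <= 26; these approach x as k grows, and every other convergent or intermediate fraction in range is farther away.
Largest k: floor((26 - q_1)/q_2) = floor((26 - 2)/3) = 8.
That gives (8*13 + 9)/(8*3 + 2) = 113/26.
Compare the errors: |x - 13/3| = |490*3 - 13*113|/(113*3) = 1/339, and |x - 113/26| = |490*26 - 113*113|/(113*26) = 29/2938.
Cross-multiplying, 1*2938 = 2938 < 9831 = 29*339, so 1/339 is smaller: the convergent 13/3 is closer to x than 113/26.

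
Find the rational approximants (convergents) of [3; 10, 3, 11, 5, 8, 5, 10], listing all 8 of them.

Using the convergent recurrence p_i = a_i*p_{i-1} + p_{i-2}, q_i = a_i*q_{i-1} + q_{i-2} with p_{-2}=0, p_{-1}=1, q_{-2}=1, q_{-1}=0:
  i=0: a_0=3, p_0 = 3*1 + 0 = 3, q_0 = 3*0 + 1 = 1.
  i=1: a_1=10, p_1 = 10*3 + 1 = 31, q_1 = 10*1 + 0 = 10.
  i=2: a_2=3, p_2 = 3*31 + 3 = 96, q_2 = 3*10 + 1 = 31.
  i=3: a_3=11, p_3 = 11*96 + 31 = 1087, q_3 = 11*31 + 10 = 351.
  i=4: a_4=5, p_4 = 5*1087 + 96 = 5531, q_4 = 5*351 + 31 = 1786.
  i=5: a_5=8, p_5 = 8*5531 + 1087 = 45335, q_5 = 8*1786 + 351 = 14639.
  i=6: a_6=5, p_6 = 5*45335 + 5531 = 232206, q_6 = 5*14639 + 1786 = 74981.
  i=7: a_7=10, p_7 = 10*232206 + 45335 = 2367395, q_7 = 10*74981 + 14639 = 764449.

3/1, 31/10, 96/31, 1087/351, 5531/1786, 45335/14639, 232206/74981, 2367395/764449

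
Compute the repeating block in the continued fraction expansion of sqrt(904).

Write x_i = (sqrt(904) + m_i)/d_i with (m_0, d_0) = (0, 1). a_0 = floor(sqrt(904)) = 30, since 30^2 = 900 <= 904 < 961 = 31^2.
Iterate m_{i+1} = d_i*a_i - m_i, d_{i+1} = (904 - m_{i+1}^2)/d_i, a_{i+1} = floor((a_0 + m_{i+1})/d_{i+1}):
  m_1 = 1*30 - 0 = 30, d_1 = (904 - 30^2)/1 = 4/1 = 4, a_1 = floor((30 + 30)/4) = 15.
  m_2 = 4*15 - 30 = 30, d_2 = (904 - 30^2)/4 = 4/4 = 1, a_2 = floor((30 + 30)/1) = 60.
  m_3 = 1*60 - 30 = 30, d_3 = (904 - 30^2)/1 = 4/1 = 4: (m_3, d_3) = (m_1, d_1) = (30, 4), so from here the quotients repeat a_1, a_2; the period length is 2.
Hence the expansion of sqrt(904) is a_0 = 30 followed by the repeating block 15, 60 (period 2).

[30; (15, 60)]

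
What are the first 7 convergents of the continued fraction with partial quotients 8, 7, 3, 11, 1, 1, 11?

Using the convergent recurrence p_i = a_i*p_{i-1} + p_{i-2}, q_i = a_i*q_{i-1} + q_{i-2} with p_{-2}=0, p_{-1}=1, q_{-2}=1, q_{-1}=0:
  i=0: a_0=8, p_0 = 8*1 + 0 = 8, q_0 = 8*0 + 1 = 1.
  i=1: a_1=7, p_1 = 7*8 + 1 = 57, q_1 = 7*1 + 0 = 7.
  i=2: a_2=3, p_2 = 3*57 + 8 = 179, q_2 = 3*7 + 1 = 22.
  i=3: a_3=11, p_3 = 11*179 + 57 = 2026, q_3 = 11*22 + 7 = 249.
  i=4: a_4=1, p_4 = 1*2026 + 179 = 2205, q_4 = 1*249 + 22 = 271.
  i=5: a_5=1, p_5 = 1*2205 + 2026 = 4231, q_5 = 1*271 + 249 = 520.
  i=6: a_6=11, p_6 = 11*4231 + 2205 = 48746, q_6 = 11*520 + 271 = 5991.

8/1, 57/7, 179/22, 2026/249, 2205/271, 4231/520, 48746/5991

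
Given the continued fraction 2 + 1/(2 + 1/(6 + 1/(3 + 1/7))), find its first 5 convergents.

2/1, 5/2, 32/13, 101/41, 739/300

Using the convergent recurrence p_i = a_i*p_{i-1} + p_{i-2}, q_i = a_i*q_{i-1} + q_{i-2} with p_{-2}=0, p_{-1}=1, q_{-2}=1, q_{-1}=0:
  i=0: a_0=2, p_0 = 2*1 + 0 = 2, q_0 = 2*0 + 1 = 1.
  i=1: a_1=2, p_1 = 2*2 + 1 = 5, q_1 = 2*1 + 0 = 2.
  i=2: a_2=6, p_2 = 6*5 + 2 = 32, q_2 = 6*2 + 1 = 13.
  i=3: a_3=3, p_3 = 3*32 + 5 = 101, q_3 = 3*13 + 2 = 41.
  i=4: a_4=7, p_4 = 7*101 + 32 = 739, q_4 = 7*41 + 13 = 300.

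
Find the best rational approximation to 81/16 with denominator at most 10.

Expand x = 81/16 as a continued fraction with the Euclidean algorithm:
  81 = 5*16 + 1, so a_0 = 5.
  16 = 16*1 + 0, so a_1 = 16.
so x = [5; 16].
Convergents (p_i = a_i*p_{i-1} + p_{i-2}, q_i = a_i*q_{i-1} + q_{i-2} with p_{-2}=0, p_{-1}=1, q_{-2}=1, q_{-1}=0), until the denominator exceeds 10:
  i=0: a_0=5, p_0 = 5*1 + 0 = 5, q_0 = 5*0 + 1 = 1.
  i=1: a_1=16, p_1 = 16*5 + 1 = 81, q_1 = 16*1 + 0 = 16.
q_1 = 16 > 10, so the last convergent with denominator <= 10 is p_0/q_0 = 5/1.
The closest fraction with denominator <= 10 is either p_0/q_0 or the intermediate fraction (k*p_0 + p_{-1})/(k*q_0 + q_{-1}) with the largest k >= 1 whose denominator stays <= 10; these approach x as k grows, and every other convergent or intermediate fraction in range is farther away.
Largest k: floor((10 - q_{-1})/q_0) = floor((10 - 0)/1) = 10 (using the seeds p_{-1} = 1, q_{-1} = 0).
That gives (10*5 + 1)/(10*1 + 0) = 51/10.
Compare the errors: |x - 5/1| = |81*1 - 5*16|/(16*1) = 1/16, and |x - 51/10| = |81*10 - 51*16|/(16*10) = 6/160.
Cross-multiplying, 6*16 = 96 < 160 = 1*160, so 6/160 is smaller: the intermediate fraction 51/10 is closer to x than 5/1.

51/10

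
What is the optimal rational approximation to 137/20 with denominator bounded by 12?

48/7

Expand x = 137/20 as a continued fraction with the Euclidean algorithm:
  137 = 6*20 + 17, so a_0 = 6.
  20 = 1*17 + 3, so a_1 = 1.
  17 = 5*3 + 2, so a_2 = 5.
  3 = 1*2 + 1, so a_3 = 1.
  2 = 2*1 + 0, so a_4 = 2.
so x = [6; 1, 5, 1, 2].
Convergents (p_i = a_i*p_{i-1} + p_{i-2}, q_i = a_i*q_{i-1} + q_{i-2} with p_{-2}=0, p_{-1}=1, q_{-2}=1, q_{-1}=0), until the denominator exceeds 12:
  i=0: a_0=6, p_0 = 6*1 + 0 = 6, q_0 = 6*0 + 1 = 1.
  i=1: a_1=1, p_1 = 1*6 + 1 = 7, q_1 = 1*1 + 0 = 1.
  i=2: a_2=5, p_2 = 5*7 + 6 = 41, q_2 = 5*1 + 1 = 6.
  i=3: a_3=1, p_3 = 1*41 + 7 = 48, q_3 = 1*6 + 1 = 7.
  i=4: a_4=2, p_4 = 2*48 + 41 = 137, q_4 = 2*7 + 6 = 20.
q_4 = 20 > 12, so the last convergent with denominator <= 12 is p_3/q_3 = 48/7.
The closest fraction with denominator <= 12 is either p_3/q_3 or the intermediate fraction (k*p_3 + p_2)/(k*q_3 + q_2) with the largest k >= 1 whose denominator stays <= 12; these approach x as k grows, and every other convergent or intermediate fraction in range is farther away.
Largest k: floor((12 - q_2)/q_3) = floor((12 - 6)/7) = 0.
Since k = 0, no intermediate fraction beyond p_3/q_3 has denominator <= 12, so the convergent 48/7 is the closest (its error is |137*7 - 48*20|/(20*7) = 1/140).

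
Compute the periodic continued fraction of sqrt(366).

[19; (7, 1, 1, 1, 2, 12, 2, 1, 1, 1, 7, 38)]

Write x_i = (sqrt(366) + m_i)/d_i with (m_0, d_0) = (0, 1). a_0 = floor(sqrt(366)) = 19, since 19^2 = 361 <= 366 < 400 = 20^2.
Iterate m_{i+1} = d_i*a_i - m_i, d_{i+1} = (366 - m_{i+1}^2)/d_i, a_{i+1} = floor((a_0 + m_{i+1})/d_{i+1}):
  m_1 = 1*19 - 0 = 19, d_1 = (366 - 19^2)/1 = 5/1 = 5, a_1 = floor((19 + 19)/5) = 7.
  m_2 = 5*7 - 19 = 16, d_2 = (366 - 16^2)/5 = 110/5 = 22, a_2 = floor((19 + 16)/22) = 1.
  m_3 = 22*1 - 16 = 6, d_3 = (366 - 6^2)/22 = 330/22 = 15, a_3 = floor((19 + 6)/15) = 1.
  m_4 = 15*1 - 6 = 9, d_4 = (366 - 9^2)/15 = 285/15 = 19, a_4 = floor((19 + 9)/19) = 1.
  m_5 = 19*1 - 9 = 10, d_5 = (366 - 10^2)/19 = 266/19 = 14, a_5 = floor((19 + 10)/14) = 2.
  m_6 = 14*2 - 10 = 18, d_6 = (366 - 18^2)/14 = 42/14 = 3, a_6 = floor((19 + 18)/3) = 12.
  m_7 = 3*12 - 18 = 18, d_7 = (366 - 18^2)/3 = 42/3 = 14, a_7 = floor((19 + 18)/14) = 2.
  m_8 = 14*2 - 18 = 10, d_8 = (366 - 10^2)/14 = 266/14 = 19, a_8 = floor((19 + 10)/19) = 1.
  m_9 = 19*1 - 10 = 9, d_9 = (366 - 9^2)/19 = 285/19 = 15, a_9 = floor((19 + 9)/15) = 1.
  m_10 = 15*1 - 9 = 6, d_10 = (366 - 6^2)/15 = 330/15 = 22, a_10 = floor((19 + 6)/22) = 1.
  m_11 = 22*1 - 6 = 16, d_11 = (366 - 16^2)/22 = 110/22 = 5, a_11 = floor((19 + 16)/5) = 7.
  m_12 = 5*7 - 16 = 19, d_12 = (366 - 19^2)/5 = 5/5 = 1, a_12 = floor((19 + 19)/1) = 38.
  m_13 = 1*38 - 19 = 19, d_13 = (366 - 19^2)/1 = 5/1 = 5: (m_13, d_13) = (m_1, d_1) = (19, 5), so from here the quotients repeat a_1, ..., a_12; the period length is 12.
Hence the expansion of sqrt(366) is a_0 = 19 followed by the repeating block 7, 1, 1, 1, 2, 12, 2, 1, 1, 1, 7, 38 (period 12).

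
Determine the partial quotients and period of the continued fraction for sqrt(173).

[13; (6, 1, 1, 6, 26)]

Write x_i = (sqrt(173) + m_i)/d_i with (m_0, d_0) = (0, 1). a_0 = floor(sqrt(173)) = 13, since 13^2 = 169 <= 173 < 196 = 14^2.
Iterate m_{i+1} = d_i*a_i - m_i, d_{i+1} = (173 - m_{i+1}^2)/d_i, a_{i+1} = floor((a_0 + m_{i+1})/d_{i+1}):
  m_1 = 1*13 - 0 = 13, d_1 = (173 - 13^2)/1 = 4/1 = 4, a_1 = floor((13 + 13)/4) = 6.
  m_2 = 4*6 - 13 = 11, d_2 = (173 - 11^2)/4 = 52/4 = 13, a_2 = floor((13 + 11)/13) = 1.
  m_3 = 13*1 - 11 = 2, d_3 = (173 - 2^2)/13 = 169/13 = 13, a_3 = floor((13 + 2)/13) = 1.
  m_4 = 13*1 - 2 = 11, d_4 = (173 - 11^2)/13 = 52/13 = 4, a_4 = floor((13 + 11)/4) = 6.
  m_5 = 4*6 - 11 = 13, d_5 = (173 - 13^2)/4 = 4/4 = 1, a_5 = floor((13 + 13)/1) = 26.
  m_6 = 1*26 - 13 = 13, d_6 = (173 - 13^2)/1 = 4/1 = 4: (m_6, d_6) = (m_1, d_1) = (13, 4), so from here the quotients repeat a_1, ..., a_5; the period length is 5.
Hence the expansion of sqrt(173) is a_0 = 13 followed by the repeating block 6, 1, 1, 6, 26 (period 5).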